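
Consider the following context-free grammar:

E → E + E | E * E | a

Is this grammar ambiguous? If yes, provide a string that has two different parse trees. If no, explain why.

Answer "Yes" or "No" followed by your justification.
Two different leftmost derivations of a + a * a:
  (1) E ⇒ E + E ⇒ a + E ⇒ a + E * E ⇒ a + a * E ⇒ a + a * a   (tree groups a + (a * a))
  (2) E ⇒ E * E ⇒ E + E * E ⇒ a + E * E ⇒ a + a * E ⇒ a + a * a   (tree groups (a + a) * a)
Two distinct leftmost derivations = two distinct parse trees, so the grammar is ambiguous.

Final answer: Yes - the string 'a + a * a' has two distinct leftmost derivations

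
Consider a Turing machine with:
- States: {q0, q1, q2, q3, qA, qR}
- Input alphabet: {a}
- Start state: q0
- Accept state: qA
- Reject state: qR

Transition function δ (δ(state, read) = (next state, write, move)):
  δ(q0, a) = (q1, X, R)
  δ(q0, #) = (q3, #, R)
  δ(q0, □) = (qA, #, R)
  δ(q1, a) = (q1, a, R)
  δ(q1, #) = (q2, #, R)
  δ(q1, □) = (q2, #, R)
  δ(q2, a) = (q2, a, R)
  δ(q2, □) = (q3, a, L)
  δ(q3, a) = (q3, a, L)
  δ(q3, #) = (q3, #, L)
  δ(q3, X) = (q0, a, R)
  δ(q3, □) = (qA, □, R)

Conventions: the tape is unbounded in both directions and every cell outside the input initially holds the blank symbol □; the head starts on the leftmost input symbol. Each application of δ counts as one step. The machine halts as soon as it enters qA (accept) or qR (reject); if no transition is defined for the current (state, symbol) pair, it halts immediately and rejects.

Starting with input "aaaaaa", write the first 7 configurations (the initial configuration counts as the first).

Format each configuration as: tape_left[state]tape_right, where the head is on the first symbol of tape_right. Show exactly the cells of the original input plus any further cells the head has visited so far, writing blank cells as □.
Step 0: [q0]aaaaaa (head at position 0)
Step 1: δ(q0, a) = (q1, X, R)  ⊢  X[q1]aaaaa (head at position 1)
Step 2: δ(q1, a) = (q1, a, R)  ⊢  Xa[q1]aaaa (head at position 2)
Step 3: δ(q1, a) = (q1, a, R)  ⊢  Xaa[q1]aaa (head at position 3)
Step 4: δ(q1, a) = (q1, a, R)  ⊢  Xaaa[q1]aa (head at position 4)
Step 5: δ(q1, a) = (q1, a, R)  ⊢  Xaaaa[q1]a (head at position 5)
Step 6: δ(q1, a) = (q1, a, R)  ⊢  Xaaaaa[q1]□ (head at position 6)

Final answer: [q0]aaaaaa ⊢ X[q1]aaaaa ⊢ Xa[q1]aaaa ⊢ Xaa[q1]aaa ⊢ Xaaa[q1]aa ⊢ Xaaaa[q1]a ⊢ Xaaaaa[q1]□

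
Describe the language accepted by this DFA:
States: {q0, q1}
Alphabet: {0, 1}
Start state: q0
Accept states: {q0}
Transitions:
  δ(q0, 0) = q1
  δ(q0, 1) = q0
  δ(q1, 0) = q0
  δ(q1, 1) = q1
Analyzing the DFA structure:
Start state: q0
Accept states: {q0}
Interpreting what each state remembers (checking against the transitions):
  q0: an even number of 0s has been read so far
  q1: an odd number of 0s has been read so far
  δ(q0, 0): in q0 (an even number of 0s has been read so far), after reading 0 we have: an odd number of 0s has been read so far → q1
  δ(q0, 1): in q0 (an even number of 0s has been read so far), after reading 1 we have: an even number of 0s has been read so far → q0
  δ(q1, 0): in q1 (an odd number of 0s has been read so far), after reading 0 we have: an even number of 0s has been read so far → q0
  δ(q1, 1): in q1 (an odd number of 0s has been read so far), after reading 1 we have: an odd number of 0s has been read so far → q1
A string is accepted iff it ends in {q0}, i.e. an even number of 0s has been read so far.
Language: All binary strings with an even number of 0s

Final answer: All binary strings with an even number of 0s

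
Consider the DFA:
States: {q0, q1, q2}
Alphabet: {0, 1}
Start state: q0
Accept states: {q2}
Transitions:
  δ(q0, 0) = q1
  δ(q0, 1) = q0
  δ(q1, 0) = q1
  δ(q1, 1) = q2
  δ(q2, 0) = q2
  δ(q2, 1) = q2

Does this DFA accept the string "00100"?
Processing string "00100":
  q0 --0--> q1
  q1 --0--> q1
  q1 --1--> q2
  q2 --0--> q2
  q2 --0--> q2
Final state: q2
Accept states: {q2}
q2 is an accept state, so the string is accepted.

Final answer: Yes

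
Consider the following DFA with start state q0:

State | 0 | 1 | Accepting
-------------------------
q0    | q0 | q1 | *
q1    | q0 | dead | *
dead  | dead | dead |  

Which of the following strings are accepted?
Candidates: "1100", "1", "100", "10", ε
"1100": q0 → q1 → dead → dead → dead; dead is not accepting → rejected
"1": q0 → q1; q1 is accepting → accepted
"100": q0 → q1 → q0 → q0; q0 is accepting → accepted
"10": q0 → q1 → q0; q0 is accepting → accepted
ε: q0; q0 is accepting → accepted

Final answer: "1", "100", "10", ε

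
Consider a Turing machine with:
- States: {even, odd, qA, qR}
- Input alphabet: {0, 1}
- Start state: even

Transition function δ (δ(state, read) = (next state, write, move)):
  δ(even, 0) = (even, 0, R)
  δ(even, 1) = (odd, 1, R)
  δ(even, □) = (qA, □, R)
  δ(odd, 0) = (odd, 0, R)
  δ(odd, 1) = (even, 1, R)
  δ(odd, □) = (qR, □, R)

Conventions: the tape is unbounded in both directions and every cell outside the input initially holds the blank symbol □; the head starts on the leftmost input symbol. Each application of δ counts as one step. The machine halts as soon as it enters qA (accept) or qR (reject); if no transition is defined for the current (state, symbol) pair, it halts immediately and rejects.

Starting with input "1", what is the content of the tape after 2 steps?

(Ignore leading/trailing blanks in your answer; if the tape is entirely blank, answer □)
Step 0: [even]1 (head at position 0)
Step 1: δ(even, 1) = (odd, 1, R)  ⊢  1[odd]□ (head at position 1)
Step 2: δ(odd, □) = (qR, □, R)  ⊢  1□[qR]□ (head at position 2)
Tape after 2 steps (ignoring surrounding blanks): 1

Final answer: Tape: 1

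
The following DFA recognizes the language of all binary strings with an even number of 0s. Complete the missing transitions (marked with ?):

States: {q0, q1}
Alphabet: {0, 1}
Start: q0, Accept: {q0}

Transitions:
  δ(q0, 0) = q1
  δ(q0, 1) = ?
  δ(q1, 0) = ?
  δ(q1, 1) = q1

What each state remembers (consistent with the given transitions and accept states):
  q0: an even number of 0s has been read so far
  q1: an odd number of 0s has been read so far
Filling in the missing entries:
  δ(q0, 1): in q0 (an even number of 0s has been read so far), after reading 1 we have: an even number of 0s has been read so far → q0
  δ(q1, 0): in q1 (an odd number of 0s has been read so far), after reading 0 we have: an even number of 0s has been read so far → q0

Final answer: δ(q0, 1) = q0; δ(q1, 0) = q0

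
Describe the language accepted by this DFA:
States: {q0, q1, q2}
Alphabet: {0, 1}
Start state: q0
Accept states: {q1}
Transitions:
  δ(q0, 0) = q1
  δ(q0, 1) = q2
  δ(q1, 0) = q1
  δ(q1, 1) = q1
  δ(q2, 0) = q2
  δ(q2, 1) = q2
Analyzing the DFA structure:
Start state: q0
Accept states: {q1}
Interpreting what each state remembers (checking against the transitions):
  q0: nothing has been read yet
  q1: the first symbol was 0
  q2: the first symbol was 1 (trap state)
  δ(q0, 0): in q0 (nothing has been read yet), after reading 0 we have: the first symbol was 0 → q1
  δ(q0, 1): in q0 (nothing has been read yet), after reading 1 we have: the first symbol was 1 (trap state) → q2
  δ(q1, 0): in q1 (the first symbol was 0), after reading 0 we have: the first symbol was 0 → q1
  δ(q1, 1): in q1 (the first symbol was 0), after reading 1 we have: the first symbol was 0 → q1
  δ(q2, 0): in q2 (the first symbol was 1 (trap state)), after reading 0 we have: the first symbol was 1 (trap state) → q2
  δ(q2, 1): in q2 (the first symbol was 1 (trap state)), after reading 1 we have: the first symbol was 1 (trap state) → q2
A string is accepted iff it ends in {q1}, i.e. the first symbol was 0.
Language: All binary strings starting with 0

Final answer: All binary strings starting with 0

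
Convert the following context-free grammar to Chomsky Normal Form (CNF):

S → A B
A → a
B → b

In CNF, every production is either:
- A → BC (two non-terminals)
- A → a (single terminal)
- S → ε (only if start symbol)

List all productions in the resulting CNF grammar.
The grammar has no ε-productions or unit productions to eliminate.
S → A B is already in CNF (two non-terminals) – keep it.
A → a is already in CNF (single terminal) – keep it.
B → b is already in CNF (single terminal) – keep it.
Resulting CNF grammar (3 productions): A → a; B → b; S → A B

Final answer: A → a; B → b; S → A B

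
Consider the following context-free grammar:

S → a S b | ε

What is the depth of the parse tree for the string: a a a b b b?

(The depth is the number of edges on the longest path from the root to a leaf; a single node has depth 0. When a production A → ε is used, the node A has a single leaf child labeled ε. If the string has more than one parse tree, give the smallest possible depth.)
The only parse tree applies S → a S b 3 times (once per matching a…b pair) and then S → ε.
The S nodes sit at depths 0, 1, …, 3; the innermost S (depth 3) has the single child ε at depth 4.
The terminal leaves a, b are at depths 1..3, so the longest root-to-leaf path is S → S → … → S → ε with 4 edges.
Depth = 4.

Final answer: 4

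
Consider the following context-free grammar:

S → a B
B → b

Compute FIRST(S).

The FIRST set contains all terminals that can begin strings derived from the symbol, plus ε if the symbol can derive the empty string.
S has the single production S → a B, whose right-hand side begins with the terminal a. So FIRST(S) = {a}.

Final answer: {a}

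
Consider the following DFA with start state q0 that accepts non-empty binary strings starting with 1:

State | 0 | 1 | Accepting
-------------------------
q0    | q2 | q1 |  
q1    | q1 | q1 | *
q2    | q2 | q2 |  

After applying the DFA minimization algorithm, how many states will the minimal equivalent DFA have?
All 3 states are reachable from q0, so none can be removed as unreachable.
Table-filling: first mark every (accepting, non-accepting) pair as distinguishable (accepting: {q1}; non-accepting: {q0, q2}).
Round 1: (q0, q2) on '1' go to q1 and q2, already distinguishable → mark.
Every pair of states is distinguishable, so the DFA is already minimal.
Equivalence classes: {q0}, {q1}, {q2} → 3 states.

Final answer: 3 states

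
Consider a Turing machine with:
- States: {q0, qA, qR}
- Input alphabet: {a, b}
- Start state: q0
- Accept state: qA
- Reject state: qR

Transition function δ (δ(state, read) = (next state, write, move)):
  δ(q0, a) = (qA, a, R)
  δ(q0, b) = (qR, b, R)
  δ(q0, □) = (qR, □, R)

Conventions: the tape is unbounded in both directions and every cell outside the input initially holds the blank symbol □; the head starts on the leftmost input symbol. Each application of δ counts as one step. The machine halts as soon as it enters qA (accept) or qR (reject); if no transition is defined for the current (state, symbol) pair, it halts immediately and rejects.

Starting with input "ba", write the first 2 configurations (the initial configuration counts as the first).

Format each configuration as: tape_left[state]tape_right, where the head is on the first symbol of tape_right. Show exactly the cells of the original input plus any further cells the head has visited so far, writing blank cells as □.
Step 0: [q0]ba (head at position 0)
Step 1: δ(q0, b) = (qR, b, R)  ⊢  b[qR]a (head at position 1)

Final answer: [q0]ba ⊢ b[qR]a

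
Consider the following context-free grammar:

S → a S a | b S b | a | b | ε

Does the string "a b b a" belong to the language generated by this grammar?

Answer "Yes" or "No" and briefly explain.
A derivation exists: S ⇒ a S a ⇒ a b S b a ⇒ a b b a (using S → a S a, S → b S b, then S → ε).

Final answer: Yes - a valid derivation exists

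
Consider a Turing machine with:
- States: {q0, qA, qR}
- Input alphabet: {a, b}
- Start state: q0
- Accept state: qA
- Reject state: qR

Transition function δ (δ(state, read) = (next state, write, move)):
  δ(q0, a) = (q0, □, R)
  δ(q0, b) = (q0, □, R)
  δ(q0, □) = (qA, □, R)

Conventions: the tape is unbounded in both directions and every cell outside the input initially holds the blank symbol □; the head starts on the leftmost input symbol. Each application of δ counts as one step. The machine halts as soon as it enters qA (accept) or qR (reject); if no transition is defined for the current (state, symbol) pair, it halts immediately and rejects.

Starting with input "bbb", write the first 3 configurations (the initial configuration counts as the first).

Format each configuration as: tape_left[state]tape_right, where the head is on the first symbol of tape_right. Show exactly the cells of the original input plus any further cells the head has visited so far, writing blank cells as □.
Step 0: [q0]bbb (head at position 0)
Step 1: δ(q0, b) = (q0, □, R)  ⊢  □[q0]bb (head at position 1)
Step 2: δ(q0, b) = (q0, □, R)  ⊢  □□[q0]b (head at position 2)

Final answer: [q0]bbb ⊢ □[q0]bb ⊢ □□[q0]b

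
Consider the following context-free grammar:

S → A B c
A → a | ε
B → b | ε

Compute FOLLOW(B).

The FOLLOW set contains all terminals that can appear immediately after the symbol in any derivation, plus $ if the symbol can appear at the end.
B occurs in S → A B c, immediately followed by the terminal c. So FOLLOW(B) = {c}.

Final answer: {c}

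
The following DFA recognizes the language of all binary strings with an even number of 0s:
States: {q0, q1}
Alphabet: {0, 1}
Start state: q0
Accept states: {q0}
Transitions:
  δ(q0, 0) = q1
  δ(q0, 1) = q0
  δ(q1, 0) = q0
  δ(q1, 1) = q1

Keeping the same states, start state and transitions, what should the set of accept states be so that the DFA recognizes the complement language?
The DFA is complete (every state has a transition on every symbol), so the complement
is recognized by the same DFA with accepting and non-accepting states swapped.
Original accept states: {q0}
Complement accept states = All states - Original accept states
= {q0, q1} - {q0}
= {q1}
Complement language: strings with an ODD number of 0s

Final answer: {q1}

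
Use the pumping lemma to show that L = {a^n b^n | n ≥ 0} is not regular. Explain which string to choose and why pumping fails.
Language: L = {a^n b^n | n ≥ 0} (equal numbers of a's followed by b's)
Step 1: Assume for contradiction that L is regular, with pumping length p.
Step 2: Choose s = a^p b^p. Then s ∈ L (it has p a's followed by p b's) and |s| ≥ p.
Step 3: Consider any decomposition s = xyz with |xy| ≤ p and |y| > 0. Since |xy| ≤ p and the first p symbols of s are all a's, y = a^k for some k with 1 ≤ k ≤ p.
Step 4: Pumping up (i = 2): xy²z = a^(p+k) b^p, which has more a's than b's, so xy²z ∉ L.
This contradicts the pumping lemma, so L is not regular.

Final answer: Choose s = a^p b^p. Since |xy| ≤ p, y = a^k with k ≥ 1. Then xy²z = a^(p+k) b^p ∉ L.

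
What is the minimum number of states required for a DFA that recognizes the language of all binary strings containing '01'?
Language: binary strings containing '01'
Lower bound (Myhill–Nerode): the prefixes ε, 0, 01 are pairwise distinguishable:
  ε vs 01: suffix ε distinguishes them (ε is rejected, 01 is accepted)
  0 vs 01: suffix ε distinguishes them (0 is rejected, 01 is accepted)
  ε vs 0: suffix 1 distinguishes them (ε·1 = 1 is rejected, 0·1 = 01 is accepted)
So any DFA needs at least 3 states.
Upper bound: a DFA with 3 states exists (one state per class above: 'no progress', 'last symbol 0', and 'seen 01' (accepting sink)).
Minimum states: 3

Final answer: 3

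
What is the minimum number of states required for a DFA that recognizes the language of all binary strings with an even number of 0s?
Language: binary strings with an even number of 0s
Lower bound (Myhill–Nerode): the prefixes ε, 0 are pairwise distinguishable:
  ε vs 0: suffix ε distinguishes them (ε has zero 0s (accepted), 0 has one 0 (rejected))
So any DFA needs at least 2 states.
Upper bound: a DFA with 2 states exists (one state per class above).
Minimum states: 2

Final answer: 2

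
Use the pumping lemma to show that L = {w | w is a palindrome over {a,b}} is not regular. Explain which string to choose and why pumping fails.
Language: L = {w | w is a palindrome over {a,b}} (strings that read the same forwards and backwards)
Step 1: Assume for contradiction that L is regular, with pumping length p.
Step 2: Choose s = a^p b a^p. Then s ∈ L (it reads the same forwards and backwards) and |s| ≥ p.
Step 3: Consider any decomposition s = xyz with |xy| ≤ p and |y| > 0. Since |xy| ≤ p and the first p symbols of s are all a's, y = a^k for some k with 1 ≤ k ≤ p.
Step 4: Pumping up (i = 2): xy²z = a^(p+k) b a^p. Its reverse is a^p b a^(p+k) ≠ a^(p+k) b a^p (the single b is no longer in the middle), so xy²z is not a palindrome and xy²z ∉ L.
This contradicts the pumping lemma, so L is not regular.

Final answer: Choose s = a^p b a^p. Since |xy| ≤ p, y = a^k with k ≥ 1. Then xy²z = a^(p+k) b a^p is not a palindrome, so ∉ L.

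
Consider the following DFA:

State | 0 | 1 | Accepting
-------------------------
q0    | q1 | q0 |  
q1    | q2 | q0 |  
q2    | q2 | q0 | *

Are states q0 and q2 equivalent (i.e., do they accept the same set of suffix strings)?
Try the suffix ε (the empty string).
From q0: q0 — not accepting.
From q2: q2 — accepting.
The two states disagree on this suffix, so they are not equivalent.

Final answer: No. Distinguishing string: ε (the empty string) - accepted from q2 but not from q0.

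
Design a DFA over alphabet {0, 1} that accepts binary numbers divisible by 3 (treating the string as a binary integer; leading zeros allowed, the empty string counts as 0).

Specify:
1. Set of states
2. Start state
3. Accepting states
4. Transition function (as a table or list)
One valid DFA (any DFA recognizing the same language is acceptable):
States: {q0, q1, q2}
Start: q0
Accepting: {q0}
Transitions (accepting states marked with *):
State | 0 | 1 | Accepting
-------------------------
q0    | q0 | q1 | *
q1    | q2 | q0 |  
q2    | q1 | q2 |  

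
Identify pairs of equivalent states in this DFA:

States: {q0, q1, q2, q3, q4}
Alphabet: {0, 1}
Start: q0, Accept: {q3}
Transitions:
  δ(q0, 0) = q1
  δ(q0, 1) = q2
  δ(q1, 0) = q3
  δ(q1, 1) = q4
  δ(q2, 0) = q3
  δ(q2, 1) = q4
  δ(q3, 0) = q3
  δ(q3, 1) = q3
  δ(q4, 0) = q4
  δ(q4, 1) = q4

Using the table-filling algorithm:
Round 0 – mark pairs where exactly one state is accepting: (q0,q3), (q1,q3), (q2,q3), (q3,q4)
Round 1 – newly marked: (q0,q1) [on 0: q1 vs q3, already marked]; (q0,q2) [on 0: q1 vs q3, already marked]; (q1,q4) [on 0: q3 vs q4, already marked]; (q2,q4) [on 0: q3 vs q4, already marked]
Round 2 – newly marked: (q0,q4) [on 0: q1 vs q4, already marked]
No further pairs can be marked.
(q1, q2) unmarked: δ(q1,0)=q3, δ(q2,0)=q3; δ(q1,1)=q4, δ(q2,1)=q4 → equivalent
Equivalent pairs: (q1, q2)

Final answer: Equivalent pairs: (q1, q2)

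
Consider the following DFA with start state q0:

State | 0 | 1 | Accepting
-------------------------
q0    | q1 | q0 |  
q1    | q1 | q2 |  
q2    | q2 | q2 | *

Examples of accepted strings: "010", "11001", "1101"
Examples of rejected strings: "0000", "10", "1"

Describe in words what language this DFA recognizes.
binary strings containing '01' as a substring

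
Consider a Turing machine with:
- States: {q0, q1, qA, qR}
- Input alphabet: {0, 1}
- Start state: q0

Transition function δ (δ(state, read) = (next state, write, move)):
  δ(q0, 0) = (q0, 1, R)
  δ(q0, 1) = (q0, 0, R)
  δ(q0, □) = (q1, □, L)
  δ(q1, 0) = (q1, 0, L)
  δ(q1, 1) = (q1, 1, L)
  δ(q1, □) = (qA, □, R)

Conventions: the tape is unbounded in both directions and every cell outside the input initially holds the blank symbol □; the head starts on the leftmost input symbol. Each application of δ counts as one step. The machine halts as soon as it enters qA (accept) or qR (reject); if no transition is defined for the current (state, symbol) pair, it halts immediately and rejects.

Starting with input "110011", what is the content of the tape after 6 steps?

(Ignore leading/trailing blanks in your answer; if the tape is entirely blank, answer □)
Step 0: [q0]110011 (head at position 0)
Step 1: δ(q0, 1) = (q0, 0, R)  ⊢  0[q0]10011 (head at position 1)
Step 2: δ(q0, 1) = (q0, 0, R)  ⊢  00[q0]0011 (head at position 2)
Step 3: δ(q0, 0) = (q0, 1, R)  ⊢  001[q0]011 (head at position 3)
Step 4: δ(q0, 0) = (q0, 1, R)  ⊢  0011[q0]11 (head at position 4)
Step 5: δ(q0, 1) = (q0, 0, R)  ⊢  00110[q0]1 (head at position 5)
Step 6: δ(q0, 1) = (q0, 0, R)  ⊢  001100[q0]□ (head at position 6)
Tape after 6 steps (ignoring surrounding blanks): 001100

Final answer: Tape: 001100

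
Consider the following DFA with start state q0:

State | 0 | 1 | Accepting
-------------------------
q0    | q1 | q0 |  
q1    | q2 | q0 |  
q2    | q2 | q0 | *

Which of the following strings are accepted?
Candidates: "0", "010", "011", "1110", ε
"0": q0 → q1; q1 is not accepting → rejected
"010": q0 → q1 → q0 → q1; q1 is not accepting → rejected
"011": q0 → q1 → q0 → q0; q0 is not accepting → rejected
"1110": q0 → q0 → q0 → q0 → q1; q1 is not accepting → rejected
ε: q0; q0 is not accepting → rejected

Final answer: None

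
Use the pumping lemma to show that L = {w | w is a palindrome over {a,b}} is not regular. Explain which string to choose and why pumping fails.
Language: L = {w | w is a palindrome over {a,b}} (strings that read the same forwards and backwards)
Step 1: Assume for contradiction that L is regular, with pumping length p.
Step 2: Choose s = a^p b a^p. Then s ∈ L (it reads the same forwards and backwards) and |s| ≥ p.
Step 3: Consider any decomposition s = xyz with |xy| ≤ p and |y| > 0. Since |xy| ≤ p and the first p symbols of s are all a's, y = a^k for some k with 1 ≤ k ≤ p.
Step 4: Pumping up (i = 2): xy²z = a^(p+k) b a^p. Its reverse is a^p b a^(p+k) ≠ a^(p+k) b a^p (the single b is no longer in the middle), so xy²z is not a palindrome and xy²z ∉ L.
This contradicts the pumping lemma, so L is not regular.

Final answer: Choose s = a^p b a^p. Since |xy| ≤ p, y = a^k with k ≥ 1. Then xy²z = a^(p+k) b a^p is not a palindrome, so ∉ L.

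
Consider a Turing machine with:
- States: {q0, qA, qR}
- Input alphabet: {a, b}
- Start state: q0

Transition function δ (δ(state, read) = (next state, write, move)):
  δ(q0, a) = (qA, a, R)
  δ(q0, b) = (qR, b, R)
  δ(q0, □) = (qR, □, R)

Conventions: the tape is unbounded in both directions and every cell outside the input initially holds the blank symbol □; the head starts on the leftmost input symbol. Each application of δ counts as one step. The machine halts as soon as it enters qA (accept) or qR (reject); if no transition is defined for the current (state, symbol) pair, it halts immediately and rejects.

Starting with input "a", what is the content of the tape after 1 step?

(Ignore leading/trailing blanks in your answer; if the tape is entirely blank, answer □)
Step 0: [q0]a (head at position 0)
Step 1: δ(q0, a) = (qA, a, R)  ⊢  a[qA]□ (head at position 1)
Tape after 1 step (ignoring surrounding blanks): a

Final answer: Tape: a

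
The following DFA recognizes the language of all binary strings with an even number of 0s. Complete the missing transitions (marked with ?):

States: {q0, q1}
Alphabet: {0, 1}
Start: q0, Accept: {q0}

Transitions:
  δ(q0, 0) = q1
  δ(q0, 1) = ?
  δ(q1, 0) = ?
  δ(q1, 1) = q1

What each state remembers (consistent with the given transitions and accept states):
  q0: an even number of 0s has been read so far
  q1: an odd number of 0s has been read so far
Filling in the missing entries:
  δ(q0, 1): in q0 (an even number of 0s has been read so far), after reading 1 we have: an even number of 0s has been read so far → q0
  δ(q1, 0): in q1 (an odd number of 0s has been read so far), after reading 0 we have: an even number of 0s has been read so far → q0

Final answer: δ(q0, 1) = q0; δ(q1, 0) = q0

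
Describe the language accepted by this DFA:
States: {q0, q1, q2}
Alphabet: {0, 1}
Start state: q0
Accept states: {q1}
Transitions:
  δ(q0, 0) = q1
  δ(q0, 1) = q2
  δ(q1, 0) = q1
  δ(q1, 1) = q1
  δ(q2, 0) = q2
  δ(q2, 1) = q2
Analyzing the DFA structure:
Start state: q0
Accept states: {q1}
Interpreting what each state remembers (checking against the transitions):
  q0: nothing has been read yet
  q1: the first symbol was 0
  q2: the first symbol was 1 (trap state)
  δ(q0, 0): in q0 (nothing has been read yet), after reading 0 we have: the first symbol was 0 → q1
  δ(q0, 1): in q0 (nothing has been read yet), after reading 1 we have: the first symbol was 1 (trap state) → q2
  δ(q1, 0): in q1 (the first symbol was 0), after reading 0 we have: the first symbol was 0 → q1
  δ(q1, 1): in q1 (the first symbol was 0), after reading 1 we have: the first symbol was 0 → q1
  δ(q2, 0): in q2 (the first symbol was 1 (trap state)), after reading 0 we have: the first symbol was 1 (trap state) → q2
  δ(q2, 1): in q2 (the first symbol was 1 (trap state)), after reading 1 we have: the first symbol was 1 (trap state) → q2
A string is accepted iff it ends in {q1}, i.e. the first symbol was 0.
Language: All binary strings starting with 0

Final answer: All binary strings starting with 0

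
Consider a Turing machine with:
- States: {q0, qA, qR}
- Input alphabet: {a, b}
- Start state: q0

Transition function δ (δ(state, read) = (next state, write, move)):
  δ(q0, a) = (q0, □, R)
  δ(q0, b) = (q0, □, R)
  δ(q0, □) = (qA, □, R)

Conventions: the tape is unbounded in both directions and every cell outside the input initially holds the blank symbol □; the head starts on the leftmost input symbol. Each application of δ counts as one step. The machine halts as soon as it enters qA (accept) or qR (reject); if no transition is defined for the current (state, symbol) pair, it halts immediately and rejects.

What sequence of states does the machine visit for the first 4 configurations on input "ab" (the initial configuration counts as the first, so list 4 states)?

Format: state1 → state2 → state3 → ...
Step 0: [q0]ab (head at position 0)
Step 1: δ(q0, a) = (q0, □, R)  ⊢  □[q0]b (head at position 1)
Step 2: δ(q0, b) = (q0, □, R)  ⊢  □□[q0]□ (head at position 2)
Step 3: δ(q0, □) = (qA, □, R)  ⊢  □□□[qA]□ (head at position 3)
Reading off the states of these 4 configurations: q0 → q0 → q0 → qA

Final answer: q0 → q0 → q0 → qA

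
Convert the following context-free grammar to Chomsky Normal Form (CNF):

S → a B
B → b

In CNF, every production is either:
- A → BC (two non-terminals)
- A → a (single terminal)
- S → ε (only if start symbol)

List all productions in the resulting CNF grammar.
The grammar has no ε-productions or unit productions to eliminate.
S → a B has terminal a in a right-hand side of length ≥ 2: introduce T_a → a and use T_a in place of a.
B → b is already in CNF (single terminal) – keep it.
S → a B becomes S → T_a B.
Resulting CNF grammar (3 productions): T_a → a; B → b; S → T_a B

Final answer: T_a → a; B → b; S → T_a B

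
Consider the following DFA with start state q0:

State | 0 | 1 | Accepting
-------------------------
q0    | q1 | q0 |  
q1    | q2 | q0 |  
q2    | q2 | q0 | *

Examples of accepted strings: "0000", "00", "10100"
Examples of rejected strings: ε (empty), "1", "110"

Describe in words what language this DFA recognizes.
binary strings ending with '00'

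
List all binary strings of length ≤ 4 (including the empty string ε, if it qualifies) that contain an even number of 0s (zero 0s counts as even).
Checking every binary string of length 0 to 4:
  Length 0: accepted: ε | rejected: (none)
  Length 1: accepted: 1 | rejected: 0
  Length 2: accepted: 00, 11 | rejected: 01, 10
  Length 3: accepted: 001, 010, 100, 111 | rejected: 000, 011, 101, 110
  Length 4: accepted: 0000, 0011, 0101, 0110, 1001, 1010, 1100, 1111 | rejected: 0001, 0010, 0100, 0111, 1000, 1011, 1101, 1110
Total: 16 string(s).

Final answer: ε, 1, 00, 11, 001, 010, 100, 111, 0000, 0011, 0101, 0110, 1001, 1010, 1100, 1111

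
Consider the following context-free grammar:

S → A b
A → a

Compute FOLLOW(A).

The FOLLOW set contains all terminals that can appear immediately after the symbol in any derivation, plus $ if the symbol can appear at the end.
A occurs only in S → A b, where it is immediately followed by the terminal b. So FOLLOW(A) = {b}.

Final answer: {b}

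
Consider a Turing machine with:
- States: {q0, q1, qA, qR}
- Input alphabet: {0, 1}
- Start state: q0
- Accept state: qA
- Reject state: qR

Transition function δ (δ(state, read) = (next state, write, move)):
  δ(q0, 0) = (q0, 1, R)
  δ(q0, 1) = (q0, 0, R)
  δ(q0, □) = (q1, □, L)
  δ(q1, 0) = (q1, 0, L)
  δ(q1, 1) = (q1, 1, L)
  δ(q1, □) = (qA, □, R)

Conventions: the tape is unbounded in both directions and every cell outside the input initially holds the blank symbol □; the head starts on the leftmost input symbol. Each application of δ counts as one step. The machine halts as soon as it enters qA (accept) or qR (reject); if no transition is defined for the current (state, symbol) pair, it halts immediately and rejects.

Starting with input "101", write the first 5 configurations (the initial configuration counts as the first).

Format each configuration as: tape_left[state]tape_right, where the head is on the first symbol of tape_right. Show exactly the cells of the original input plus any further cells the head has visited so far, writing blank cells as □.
Step 0: [q0]101 (head at position 0)
Step 1: δ(q0, 1) = (q0, 0, R)  ⊢  0[q0]01 (head at position 1)
Step 2: δ(q0, 0) = (q0, 1, R)  ⊢  01[q0]1 (head at position 2)
Step 3: δ(q0, 1) = (q0, 0, R)  ⊢  010[q0]□ (head at position 3)
Step 4: δ(q0, □) = (q1, □, L)  ⊢  01[q1]0□ (head at position 2)

Final answer: [q0]101 ⊢ 0[q0]01 ⊢ 01[q0]1 ⊢ 010[q0]□ ⊢ 01[q1]0□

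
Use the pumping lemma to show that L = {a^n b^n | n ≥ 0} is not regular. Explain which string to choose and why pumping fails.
Language: L = {a^n b^n | n ≥ 0} (equal numbers of a's followed by b's)
Step 1: Assume for contradiction that L is regular, with pumping length p.
Step 2: Choose s = a^p b^p. Then s ∈ L (it has p a's followed by p b's) and |s| ≥ p.
Step 3: Consider any decomposition s = xyz with |xy| ≤ p and |y| > 0. Since |xy| ≤ p and the first p symbols of s are all a's, y = a^k for some k with 1 ≤ k ≤ p.
Step 4: Pumping up (i = 2): xy²z = a^(p+k) b^p, which has more a's than b's, so xy²z ∉ L.
This contradicts the pumping lemma, so L is not regular.

Final answer: Choose s = a^p b^p. Since |xy| ≤ p, y = a^k with k ≥ 1. Then xy²z = a^(p+k) b^p ∉ L.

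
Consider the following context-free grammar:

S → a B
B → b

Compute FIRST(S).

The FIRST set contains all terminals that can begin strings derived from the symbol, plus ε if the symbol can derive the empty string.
S has the single production S → a B, whose right-hand side begins with the terminal a. So FIRST(S) = {a}.

Final answer: {a}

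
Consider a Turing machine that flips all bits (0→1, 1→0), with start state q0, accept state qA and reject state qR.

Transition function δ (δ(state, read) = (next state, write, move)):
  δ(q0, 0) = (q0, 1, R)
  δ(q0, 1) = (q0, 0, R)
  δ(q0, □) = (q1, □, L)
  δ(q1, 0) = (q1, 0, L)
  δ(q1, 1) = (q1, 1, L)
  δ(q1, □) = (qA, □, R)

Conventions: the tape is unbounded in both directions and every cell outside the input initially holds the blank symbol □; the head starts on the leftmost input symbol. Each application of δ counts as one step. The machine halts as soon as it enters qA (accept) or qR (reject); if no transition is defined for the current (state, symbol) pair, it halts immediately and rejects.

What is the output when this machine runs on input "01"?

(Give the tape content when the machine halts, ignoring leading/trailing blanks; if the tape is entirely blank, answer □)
Step 0: [q0]01 (head at position 0)
Step 1: δ(q0, 0) = (q0, 1, R)  ⊢  1[q0]1 (head at position 1)
Step 2: δ(q0, 1) = (q0, 0, R)  ⊢  10[q0]□ (head at position 2)
Step 3: δ(q0, □) = (q1, □, L)  ⊢  1[q1]0□ (head at position 1)
Step 4: δ(q1, 0) = (q1, 0, L)  ⊢  [q1]10□ (head at position 0)
Step 5: δ(q1, 1) = (q1, 1, L)  ⊢  [q1]□10□ (head at position -1)
Step 6: δ(q1, □) = (qA, □, R)  ⊢  □[qA]10□ (head at position 0)
The machine is in qA, so it halts and accepts.
Tape content when halted (ignoring surrounding blanks): 10

Final answer: Output: 10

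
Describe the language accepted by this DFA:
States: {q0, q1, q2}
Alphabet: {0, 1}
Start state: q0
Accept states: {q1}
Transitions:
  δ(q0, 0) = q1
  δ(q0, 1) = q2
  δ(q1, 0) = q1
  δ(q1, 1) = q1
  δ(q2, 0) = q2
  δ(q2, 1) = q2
Analyzing the DFA structure:
Start state: q0
Accept states: {q1}
Interpreting what each state remembers (checking against the transitions):
  q0: nothing has been read yet
  q1: the first symbol was 0
  q2: the first symbol was 1 (trap state)
  δ(q0, 0): in q0 (nothing has been read yet), after reading 0 we have: the first symbol was 0 → q1
  δ(q0, 1): in q0 (nothing has been read yet), after reading 1 we have: the first symbol was 1 (trap state) → q2
  δ(q1, 0): in q1 (the first symbol was 0), after reading 0 we have: the first symbol was 0 → q1
  δ(q1, 1): in q1 (the first symbol was 0), after reading 1 we have: the first symbol was 0 → q1
  δ(q2, 0): in q2 (the first symbol was 1 (trap state)), after reading 0 we have: the first symbol was 1 (trap state) → q2
  δ(q2, 1): in q2 (the first symbol was 1 (trap state)), after reading 1 we have: the first symbol was 1 (trap state) → q2
A string is accepted iff it ends in {q1}, i.e. the first symbol was 0.
Language: All binary strings starting with 0

Final answer: All binary strings starting with 0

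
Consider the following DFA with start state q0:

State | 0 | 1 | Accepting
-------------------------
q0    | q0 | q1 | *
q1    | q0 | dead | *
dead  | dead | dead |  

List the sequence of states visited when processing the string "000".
q0 → q0 → q0 → q0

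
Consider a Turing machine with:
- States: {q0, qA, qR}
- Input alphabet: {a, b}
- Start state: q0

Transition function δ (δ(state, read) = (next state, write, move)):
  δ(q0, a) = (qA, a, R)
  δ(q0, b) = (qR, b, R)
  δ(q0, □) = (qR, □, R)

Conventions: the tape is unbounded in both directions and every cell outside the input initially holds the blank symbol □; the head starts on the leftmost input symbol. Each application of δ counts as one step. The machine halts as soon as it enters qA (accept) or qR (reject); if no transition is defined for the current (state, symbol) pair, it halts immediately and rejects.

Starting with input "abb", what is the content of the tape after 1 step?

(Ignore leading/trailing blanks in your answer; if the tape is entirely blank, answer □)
Step 0: [q0]abb (head at position 0)
Step 1: δ(q0, a) = (qA, a, R)  ⊢  a[qA]bb (head at position 1)
Tape after 1 step (ignoring surrounding blanks): abb

Final answer: Tape: abb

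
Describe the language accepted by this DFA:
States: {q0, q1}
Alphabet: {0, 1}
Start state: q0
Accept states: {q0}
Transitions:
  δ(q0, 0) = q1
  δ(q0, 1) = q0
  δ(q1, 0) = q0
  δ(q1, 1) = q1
Analyzing the DFA structure:
Start state: q0
Accept states: {q0}
Interpreting what each state remembers (checking against the transitions):
  q0: an even number of 0s has been read so far
  q1: an odd number of 0s has been read so far
  δ(q0, 0): in q0 (an even number of 0s has been read so far), after reading 0 we have: an odd number of 0s has been read so far → q1
  δ(q0, 1): in q0 (an even number of 0s has been read so far), after reading 1 we have: an even number of 0s has been read so far → q0
  δ(q1, 0): in q1 (an odd number of 0s has been read so far), after reading 0 we have: an even number of 0s has been read so far → q0
  δ(q1, 1): in q1 (an odd number of 0s has been read so far), after reading 1 we have: an odd number of 0s has been read so far → q1
A string is accepted iff it ends in {q0}, i.e. an even number of 0s has been read so far.
Language: All binary strings with an even number of 0s

Final answer: All binary strings with an even number of 0s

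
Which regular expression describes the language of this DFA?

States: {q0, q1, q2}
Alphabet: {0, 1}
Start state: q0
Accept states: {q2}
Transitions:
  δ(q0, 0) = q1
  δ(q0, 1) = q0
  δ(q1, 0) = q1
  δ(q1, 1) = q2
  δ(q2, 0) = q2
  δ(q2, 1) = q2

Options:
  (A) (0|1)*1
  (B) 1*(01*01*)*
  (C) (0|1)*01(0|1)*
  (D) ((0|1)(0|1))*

Testing sample strings against the DFA:
  '01' -> accepted
  '10010' -> accepted
  '101' -> accepted
  '00101' -> accepted
Checking each option for a counterexample:
  (A) (0|1)*1: '1' is rejected by the DFA but matches the regex → eliminated
  (B) 1*(01*01*)*: ε is rejected by the DFA but matches the regex → eliminated
  (C) (0|1)*01(0|1)*: agrees with the DFA on all strings of length ≤ 4
  (D) ((0|1)(0|1))*: ε is rejected by the DFA but matches the regex → eliminated
Only (C) (0|1)*01(0|1)* is consistent with the DFA.

Final answer: (C) (0|1)*01(0|1)*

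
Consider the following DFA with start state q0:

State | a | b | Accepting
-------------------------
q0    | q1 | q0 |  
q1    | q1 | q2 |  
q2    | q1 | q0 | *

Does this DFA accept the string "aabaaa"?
Start in q0.
Read 'a': q0 → q1
Read 'a': q1 → q1
Read 'b': q1 → q2
Read 'a': q2 → q1
Read 'a': q1 → q1
Read 'a': q1 → q1
Final state q1 is not accepting, so the string is rejected.

Final answer: No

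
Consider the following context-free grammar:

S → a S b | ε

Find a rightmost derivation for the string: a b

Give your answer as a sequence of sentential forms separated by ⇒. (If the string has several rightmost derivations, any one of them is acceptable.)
Start with S.
Step 1: the rightmost non-terminal is S; apply S → a S b:  a S b
Step 2: the rightmost non-terminal is S; apply S → ε:  a b

Final answer: S ⇒ a S b ⇒ a b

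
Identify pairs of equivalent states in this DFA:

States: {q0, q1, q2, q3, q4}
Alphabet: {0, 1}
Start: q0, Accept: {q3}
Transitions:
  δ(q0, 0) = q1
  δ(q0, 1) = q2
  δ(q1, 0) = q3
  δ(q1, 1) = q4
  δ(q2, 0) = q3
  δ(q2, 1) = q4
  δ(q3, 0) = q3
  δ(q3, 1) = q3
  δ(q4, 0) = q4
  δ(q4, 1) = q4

Using the table-filling algorithm:
Round 0 – mark pairs where exactly one state is accepting: (q0,q3), (q1,q3), (q2,q3), (q3,q4)
Round 1 – newly marked: (q0,q1) [on 0: q1 vs q3, already marked]; (q0,q2) [on 0: q1 vs q3, already marked]; (q1,q4) [on 0: q3 vs q4, already marked]; (q2,q4) [on 0: q3 vs q4, already marked]
Round 2 – newly marked: (q0,q4) [on 0: q1 vs q4, already marked]
No further pairs can be marked.
(q1, q2) unmarked: δ(q1,0)=q3, δ(q2,0)=q3; δ(q1,1)=q4, δ(q2,1)=q4 → equivalent
Equivalent pairs: (q1, q2)

Final answer: Equivalent pairs: (q1, q2)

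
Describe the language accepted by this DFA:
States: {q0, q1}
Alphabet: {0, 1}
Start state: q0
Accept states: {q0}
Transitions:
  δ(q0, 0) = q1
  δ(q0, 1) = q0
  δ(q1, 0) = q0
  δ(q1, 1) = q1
Analyzing the DFA structure:
Start state: q0
Accept states: {q0}
Interpreting what each state remembers (checking against the transitions):
  q0: an even number of 0s has been read so far
  q1: an odd number of 0s has been read so far
  δ(q0, 0): in q0 (an even number of 0s has been read so far), after reading 0 we have: an odd number of 0s has been read so far → q1
  δ(q0, 1): in q0 (an even number of 0s has been read so far), after reading 1 we have: an even number of 0s has been read so far → q0
  δ(q1, 0): in q1 (an odd number of 0s has been read so far), after reading 0 we have: an even number of 0s has been read so far → q0
  δ(q1, 1): in q1 (an odd number of 0s has been read so far), after reading 1 we have: an odd number of 0s has been read so far → q1
A string is accepted iff it ends in {q0}, i.e. an even number of 0s has been read so far.
Language: All binary strings with an even number of 0s

Final answer: All binary strings with an even number of 0s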